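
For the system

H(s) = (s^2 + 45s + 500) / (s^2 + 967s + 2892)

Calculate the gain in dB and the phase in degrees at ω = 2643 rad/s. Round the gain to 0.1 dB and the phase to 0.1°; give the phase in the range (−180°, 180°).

-0.5 dB, 19.1°

Substitute s = j2643:
Numerator: (j2643)^2 + 45(j2643) + 500 = -6984949 + j118935
Denominator: (j2643)^2 + 967(j2643) + 2892 = -6982557 + j2555781
|N| = √(6984949² + 118935²) ≈ 6.986e+06, ∠N ≈ 179.02°
|D| = √(6982557² + 2555781²) ≈ 7.4356e+06, ∠D ≈ 159.90°
|H| = 6.986e+06 / 7.4356e+06 ≈ 0.93953
Gain = 20 log₁₀(0.93953) ≈ -0.54 dB
∠H = 179.02° − 159.90° = 19.12°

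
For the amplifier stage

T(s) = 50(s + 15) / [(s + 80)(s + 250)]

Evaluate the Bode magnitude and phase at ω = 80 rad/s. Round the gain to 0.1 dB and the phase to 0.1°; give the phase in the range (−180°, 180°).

At s = jω = j80:
zero (s+15): 15 + j80 → |·| = √(15²+80²) = √6625 ≈ 81.394, ∠ = arctan(80/15) ≈ 79.38°
pole (s+80): 80 + j80 → |·| = √(80²+80²) = √12800 ≈ 113.14, ∠ = arctan(80/80) ≈ 45.00°
pole (s+250): 250 + j80 → |·| = √(250²+80²) = √68900 ≈ 262.49, ∠ = arctan(80/250) ≈ 17.74°
|T| = 50 · 81.394 / 29698 ≈ 0.13704
Gain = 20 log₁₀(0.13704) ≈ -17.26 dB
∠T = 79.38° − 62.74° = 16.64°

-17.3 dB, 16.6°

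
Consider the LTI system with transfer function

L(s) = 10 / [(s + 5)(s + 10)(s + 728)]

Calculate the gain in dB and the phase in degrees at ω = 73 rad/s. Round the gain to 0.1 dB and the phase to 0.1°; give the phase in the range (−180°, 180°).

At s = jω = j73:
pole (s+5): 5 + j73 → |·| = √(5²+73²) = √5354 ≈ 73.171, ∠ = arctan(73/5) ≈ 86.08°
pole (s+10): 10 + j73 → |·| = √(10²+73²) = √5429 ≈ 73.682, ∠ = arctan(73/10) ≈ 82.20°
pole (s+728): 728 + j73 → |·| = √(728²+73²) = √535313 ≈ 731.65, ∠ = arctan(73/728) ≈ 5.73°
|L| = 10 / 3.9446e+06 ≈ 2.5351e-06
Gain = 20 log₁₀(2.5351e-06) ≈ -111.92 dB
∠L = 0.00° − 174.01° = -174.01°

-111.9 dB, -174.0°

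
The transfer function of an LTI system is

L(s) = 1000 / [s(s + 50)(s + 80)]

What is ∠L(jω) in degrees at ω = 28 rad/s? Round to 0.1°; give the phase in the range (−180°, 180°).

At s = jω = j28:
pole (s+50): 50 + j28 → |·| = √(50²+28²) = √3284 ≈ 57.306, ∠ = arctan(28/50) ≈ 29.25°
pole (s+80): 80 + j28 → |·| = √(80²+28²) = √7184 ≈ 84.758, ∠ = arctan(28/80) ≈ 19.29°
pole at origin: |s| = 28, ∠ = 90.00° (in denominator)
∠L = 0.00° − 138.54° = -138.54°

-138.5°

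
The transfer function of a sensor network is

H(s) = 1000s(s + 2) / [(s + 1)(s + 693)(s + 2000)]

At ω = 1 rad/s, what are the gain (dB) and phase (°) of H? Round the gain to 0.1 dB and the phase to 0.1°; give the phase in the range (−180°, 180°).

-58.9 dB, 71.5°

At s = jω = j1:
zero (s+2): 2 + j1 → |·| = √(2²+1²) = √5 ≈ 2.2361, ∠ = arctan(1/2) ≈ 26.57°
zero at origin: s = j1 → |·| = 1, ∠ = 90.00°
pole (s+1): 1 + j1 → |·| = √(1²+1²) = √2 ≈ 1.4142, ∠ = arctan(1/1) ≈ 45.00°
pole (s+693): 693 + j1 → |·| = √(693²+1²) = √480250 ≈ 693, ∠ = arctan(1/693) ≈ 0.08°
pole (s+2000): 2000 + j1 → |·| = √(2000²+1²) = √4000001 ≈ 2000, ∠ = arctan(1/2000) ≈ 0.03°
|H| = 1000 · 2.2361 / 1.9601e+06 ≈ 0.0011408
Gain = 20 log₁₀(0.0011408) ≈ -58.86 dB
∠H = 116.57° − 45.11° = 71.46°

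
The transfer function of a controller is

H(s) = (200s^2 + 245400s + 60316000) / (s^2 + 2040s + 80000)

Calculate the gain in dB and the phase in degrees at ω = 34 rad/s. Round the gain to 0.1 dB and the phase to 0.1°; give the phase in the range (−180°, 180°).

55.2 dB, -33.4°

Substitute s = j34:
Numerator: 200(j34)^2 + 245400(j34) + 60316000 = 60084800 + j8343600
Denominator: (j34)^2 + 2040(j34) + 80000 = 78844 + j69360
|N| = √(60084800² + 8343600²) ≈ 6.0661e+07, ∠N ≈ 7.91°
|D| = √(78844² + 69360²) ≈ 1.0501e+05, ∠D ≈ 41.34°
|H| = 6.0661e+07 / 1.0501e+05 ≈ 577.67
Gain = 20 log₁₀(577.67) ≈ 55.23 dB
∠H = 7.91° − 41.34° = -33.43°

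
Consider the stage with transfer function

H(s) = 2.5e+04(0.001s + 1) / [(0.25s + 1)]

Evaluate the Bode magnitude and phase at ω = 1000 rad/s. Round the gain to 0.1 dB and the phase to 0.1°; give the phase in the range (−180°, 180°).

43.0 dB, -44.8°

At ω = 1000 rad/s:
zero (1 + j1000·0.001) = 1 + j1 → |·| ≈ 1.4142, ∠ ≈ 45.00°
pole (1 + j1000·0.25) = 1 + j250 → |·| ≈ 250, ∠ ≈ 89.77°
|H| = 2.5e+04 · 1.4142 / (250) ≈ 141.42
Gain = 20 log₁₀(141.42) ≈ 43.01 dB
∠H = (45.00°) − (89.77°) = -44.77°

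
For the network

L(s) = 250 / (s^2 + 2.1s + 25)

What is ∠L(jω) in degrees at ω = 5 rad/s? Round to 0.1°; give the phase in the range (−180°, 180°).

At s = jω = j5:
quadratic: (j5)² + 2.1·j5 + 25 = 0 + j10.5 → |·| ≈ 10.5, ∠ ≈ 90.00°
∠L = 0.00° − 90.00° = -90.00°

-90.0°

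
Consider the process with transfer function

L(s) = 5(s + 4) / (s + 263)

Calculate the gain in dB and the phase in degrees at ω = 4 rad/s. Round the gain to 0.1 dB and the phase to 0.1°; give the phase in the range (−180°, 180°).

-19.4 dB, 44.1°

At s = jω = j4:
zero (s+4): 4 + j4 → |·| = √(4²+4²) = √32 ≈ 5.6569, ∠ = arctan(4/4) ≈ 45.00°
pole (s+263): 263 + j4 → |·| = √(263²+4²) = √69185 ≈ 263.03, ∠ = arctan(4/263) ≈ 0.87°
|L| = 5 · 5.6569 / 263.03 ≈ 0.10753
Gain = 20 log₁₀(0.10753) ≈ -19.37 dB
∠L = 45.00° − 0.87° = 44.13°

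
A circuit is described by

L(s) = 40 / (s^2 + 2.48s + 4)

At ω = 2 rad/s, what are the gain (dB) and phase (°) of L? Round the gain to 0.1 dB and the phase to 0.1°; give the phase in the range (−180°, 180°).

18.1 dB, -90.0°

At s = jω = j2:
quadratic: (j2)² + 2.48·j2 + 4 = 0 + j4.96 → |·| ≈ 4.96, ∠ ≈ 90.00°
|L| = 40 / 4.96 ≈ 8.0645
Gain = 20 log₁₀(8.0645) ≈ 18.13 dB
∠L = 0.00° − 90.00° = -90.00°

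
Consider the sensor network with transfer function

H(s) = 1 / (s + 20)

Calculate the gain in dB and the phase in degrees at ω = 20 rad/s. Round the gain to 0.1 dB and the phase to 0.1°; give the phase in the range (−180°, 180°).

At s = jω = j20:
pole (s+20): 20 + j20 → |·| = √(20²+20²) = √800 ≈ 28.284, ∠ = arctan(20/20) ≈ 45.00°
|H| = 1 / 28.284 ≈ 0.035356
Gain = 20 log₁₀(0.035356) ≈ -29.03 dB
∠H = 0.00° − 45.00° = -45.00°

-29.0 dB, -45.0°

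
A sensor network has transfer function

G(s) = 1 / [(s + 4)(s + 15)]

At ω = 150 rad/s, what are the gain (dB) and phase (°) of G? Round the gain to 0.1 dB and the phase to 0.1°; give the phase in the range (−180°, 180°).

At s = jω = j150:
pole (s+4): 4 + j150 → |·| = √(4²+150²) = √22516 ≈ 150.05, ∠ = arctan(150/4) ≈ 88.47°
pole (s+15): 15 + j150 → |·| = √(15²+150²) = √22725 ≈ 150.75, ∠ = arctan(150/15) ≈ 84.29°
|G| = 1 / 22620 ≈ 4.4209e-05
Gain = 20 log₁₀(4.4209e-05) ≈ -87.09 dB
∠G = 0.00° − 172.76° = -172.76°

-87.1 dB, -172.8°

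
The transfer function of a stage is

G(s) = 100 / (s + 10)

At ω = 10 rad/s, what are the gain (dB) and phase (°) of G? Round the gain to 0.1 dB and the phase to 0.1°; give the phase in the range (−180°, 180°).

At s = jω = j10:
pole (s+10): 10 + j10 → |·| = √(10²+10²) = √200 ≈ 14.142, ∠ = arctan(10/10) ≈ 45.00°
|G| = 100 / 14.142 ≈ 7.0711
Gain = 20 log₁₀(7.0711) ≈ 16.99 dB
∠G = 0.00° − 45.00° = -45.00°

17.0 dB, -45.0°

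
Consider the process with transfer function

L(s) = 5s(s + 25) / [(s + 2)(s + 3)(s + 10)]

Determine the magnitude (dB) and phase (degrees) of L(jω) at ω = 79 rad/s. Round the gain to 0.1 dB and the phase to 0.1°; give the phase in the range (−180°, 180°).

At s = jω = j79:
zero (s+25): 25 + j79 → |·| = √(25²+79²) = √6866 ≈ 82.861, ∠ = arctan(79/25) ≈ 72.44°
zero at origin: s = j79 → |·| = 79, ∠ = 90.00°
pole (s+2): 2 + j79 → |·| = √(2²+79²) = √6245 ≈ 79.025, ∠ = arctan(79/2) ≈ 88.55°
pole (s+3): 3 + j79 → |·| = √(3²+79²) = √6250 ≈ 79.057, ∠ = arctan(79/3) ≈ 87.83°
pole (s+10): 10 + j79 → |·| = √(10²+79²) = √6341 ≈ 79.63, ∠ = arctan(79/10) ≈ 82.79°
|L| = 5 · 6546 / 4.9749e+05 ≈ 0.06579
Gain = 20 log₁₀(0.06579) ≈ -23.64 dB
∠L = 162.44° − 259.17° = -96.73°

-23.6 dB, -96.7°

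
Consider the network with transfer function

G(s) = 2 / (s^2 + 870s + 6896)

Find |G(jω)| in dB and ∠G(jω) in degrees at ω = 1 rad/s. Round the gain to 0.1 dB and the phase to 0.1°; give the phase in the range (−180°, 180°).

Substitute s = j1:
Numerator: 2 = 2 + j0
Denominator: (j1)^2 + 870(j1) + 6896 = 6895 + j870
|N| = √(2² + 0²) ≈ 2, ∠N ≈ 0.00°
|D| = √(6895² + 870²) ≈ 6949.7, ∠D ≈ 7.19°
|G| = 2 / 6949.7 ≈ 0.00028778
Gain = 20 log₁₀(0.00028778) ≈ -70.82 dB
∠G = 0.00° − 7.19° = -7.19°

-70.8 dB, -7.2°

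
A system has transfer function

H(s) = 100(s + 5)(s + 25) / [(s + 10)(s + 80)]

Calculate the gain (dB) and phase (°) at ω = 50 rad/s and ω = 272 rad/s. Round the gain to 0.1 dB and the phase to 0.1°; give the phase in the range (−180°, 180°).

ω = 50: 35.3 dB, 37.0°; ω = 272: 39.7 dB, 12.2°

At s = jω = j50:
zero (s+5): 5 + j50 → |·| = √(5²+50²) = √2525 ≈ 50.249, ∠ = arctan(50/5) ≈ 84.29°
zero (s+25): 25 + j50 → |·| = √(25²+50²) = √3125 ≈ 55.902, ∠ = arctan(50/25) ≈ 63.43°
pole (s+10): 10 + j50 → |·| = √(10²+50²) = √2600 ≈ 50.99, ∠ = arctan(50/10) ≈ 78.69°
pole (s+80): 80 + j50 → |·| = √(80²+50²) = √8900 ≈ 94.34, ∠ = arctan(50/80) ≈ 32.01°
|H| = 100 · 2809 / 4810.4 ≈ 58.394
Gain = 20 log₁₀(58.394) ≈ 35.33 dB
∠H = 147.72° − 110.70° = 37.02°

At s = jω = j272:
zero (s+5): 5 + j272 → |·| = √(5²+272²) = √74009 ≈ 272.05, ∠ = arctan(272/5) ≈ 88.95°
zero (s+25): 25 + j272 → |·| = √(25²+272²) = √74609 ≈ 273.15, ∠ = arctan(272/25) ≈ 84.75°
pole (s+10): 10 + j272 → |·| = √(10²+272²) = √74084 ≈ 272.18, ∠ = arctan(272/10) ≈ 87.89°
pole (s+80): 80 + j272 → |·| = √(80²+272²) = √80384 ≈ 283.52, ∠ = arctan(272/80) ≈ 73.61°
|H| = 100 · 74310 / 77168 ≈ 96.296
Gain = 20 log₁₀(96.296) ≈ 39.67 dB
∠H = 173.70° − 161.50° = 12.20°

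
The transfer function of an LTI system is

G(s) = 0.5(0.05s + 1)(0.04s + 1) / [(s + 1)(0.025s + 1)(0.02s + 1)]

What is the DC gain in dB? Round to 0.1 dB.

-6.0 dB

G(0) = 0.5 · 1 / 1 = 0.5
20 log₁₀(0.5) ≈ -6.02 dB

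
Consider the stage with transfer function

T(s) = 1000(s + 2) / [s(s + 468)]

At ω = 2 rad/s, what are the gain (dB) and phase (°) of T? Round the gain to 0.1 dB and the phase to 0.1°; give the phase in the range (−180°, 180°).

At s = jω = j2:
zero (s+2): 2 + j2 → |·| = √(2²+2²) = √8 ≈ 2.8284, ∠ = arctan(2/2) ≈ 45.00°
pole (s+468): 468 + j2 → |·| = √(468²+2²) = √219028 ≈ 468, ∠ = arctan(2/468) ≈ 0.24°
pole at origin: |s| = 2, ∠ = 90.00° (in denominator)
|T| = 1000 · 2.8284 / 936 ≈ 3.0218
Gain = 20 log₁₀(3.0218) ≈ 9.61 dB
∠T = 45.00° − 90.24° = -45.24°

9.6 dB, -45.2°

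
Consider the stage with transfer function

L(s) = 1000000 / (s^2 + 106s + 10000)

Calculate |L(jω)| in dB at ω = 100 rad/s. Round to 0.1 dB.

39.5 dB

At s = jω = j100:
quadratic: (j100)² + 106·j100 + 10000 = 0 + j10600 → |·| ≈ 10600, ∠ ≈ 90.00°
|L| = 1000000 / 10600 ≈ 94.34
Gain = 20 log₁₀(94.34) ≈ 39.49 dB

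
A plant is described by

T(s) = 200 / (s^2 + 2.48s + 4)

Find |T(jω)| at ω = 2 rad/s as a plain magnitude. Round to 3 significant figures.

At s = jω = j2:
quadratic: (j2)² + 2.48·j2 + 4 = 0 + j4.96 → |·| ≈ 4.96, ∠ ≈ 90.00°
|T| = 200 / 4.96 ≈ 40.323

40.3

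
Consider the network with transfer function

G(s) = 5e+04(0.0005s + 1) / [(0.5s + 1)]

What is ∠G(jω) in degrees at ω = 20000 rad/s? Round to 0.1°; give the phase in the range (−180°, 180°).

At ω = 20000 rad/s:
zero (1 + j20000·0.0005) = 1 + j10 → |·| ≈ 10.05, ∠ ≈ 84.29°
pole (1 + j20000·0.5) = 1 + j10000 → |·| ≈ 10000, ∠ ≈ 89.99°
∠G = (84.29°) − (89.99°) = -5.70°

-5.7°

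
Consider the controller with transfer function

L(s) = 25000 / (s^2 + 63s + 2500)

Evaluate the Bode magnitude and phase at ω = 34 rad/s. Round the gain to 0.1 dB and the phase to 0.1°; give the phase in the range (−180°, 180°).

19.9 dB, -57.9°

At s = jω = j34:
quadratic: (j34)² + 63·j34 + 2500 = 1344 + j2142 → |·| ≈ 2528.7, ∠ ≈ 57.89°
|L| = 25000 / 2528.7 ≈ 9.8865
Gain = 20 log₁₀(9.8865) ≈ 19.90 dB
∠L = 0.00° − 57.89° = -57.89°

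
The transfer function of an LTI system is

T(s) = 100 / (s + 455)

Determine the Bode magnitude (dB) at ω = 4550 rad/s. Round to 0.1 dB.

At s = jω = j4550:
pole (s+455): 455 + j4550 → |·| = √(455²+4550²) = √20909525 ≈ 4572.7, ∠ = arctan(4550/455) ≈ 84.29°
|T| = 100 / 4572.7 ≈ 0.021869
Gain = 20 log₁₀(0.021869) ≈ -33.20 dB

-33.2 dB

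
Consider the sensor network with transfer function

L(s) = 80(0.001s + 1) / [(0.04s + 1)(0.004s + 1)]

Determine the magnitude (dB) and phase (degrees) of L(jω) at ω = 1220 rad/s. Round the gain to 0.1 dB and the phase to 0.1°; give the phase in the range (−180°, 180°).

At ω = 1220 rad/s:
zero (1 + j1220·0.001) = 1 + j1.22 → |·| ≈ 1.5775, ∠ ≈ 50.66°
pole (1 + j1220·0.04) = 1 + j48.8 → |·| ≈ 48.81, ∠ ≈ 88.83°
pole (1 + j1220·0.004) = 1 + j4.88 → |·| ≈ 4.9814, ∠ ≈ 78.42°
|L| = 80 · 1.5775 / (48.81 · 4.9814) ≈ 0.51904
Gain = 20 log₁₀(0.51904) ≈ -5.70 dB
∠L = (50.66°) − (88.83° + 78.42°) = -116.59°

-5.7 dB, -116.6°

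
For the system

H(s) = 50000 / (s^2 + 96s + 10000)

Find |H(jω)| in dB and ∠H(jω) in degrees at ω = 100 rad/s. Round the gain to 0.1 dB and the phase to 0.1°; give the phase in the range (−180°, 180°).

At s = jω = j100:
quadratic: (j100)² + 96·j100 + 10000 = 0 + j9600 → |·| ≈ 9600, ∠ ≈ 90.00°
|H| = 50000 / 9600 ≈ 5.2083
Gain = 20 log₁₀(5.2083) ≈ 14.33 dB
∠H = 0.00° − 90.00° = -90.00°

14.3 dB, -90.0°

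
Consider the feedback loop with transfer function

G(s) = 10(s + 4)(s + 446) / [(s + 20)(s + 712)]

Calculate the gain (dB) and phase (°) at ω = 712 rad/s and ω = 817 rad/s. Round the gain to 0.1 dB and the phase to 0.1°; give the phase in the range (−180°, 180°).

ω = 712: 18.4 dB, 14.2°; ω = 817: 18.7 dB, 13.6°

At s = jω = j712:
zero (s+4): 4 + j712 → |·| = √(4²+712²) = √506960 ≈ 712.01, ∠ = arctan(712/4) ≈ 89.68°
zero (s+446): 446 + j712 → |·| = √(446²+712²) = √705860 ≈ 840.15, ∠ = arctan(712/446) ≈ 57.94°
pole (s+20): 20 + j712 → |·| = √(20²+712²) = √507344 ≈ 712.28, ∠ = arctan(712/20) ≈ 88.39°
pole (s+712): 712 + j712 → |·| = √(712²+712²) = √1013888 ≈ 1006.9, ∠ = arctan(712/712) ≈ 45.00°
|G| = 10 · 5.982e+05 / 7.1719e+05 ≈ 8.3409
Gain = 20 log₁₀(8.3409) ≈ 18.42 dB
∠G = 147.62° − 133.39° = 14.23°

At s = jω = j817:
zero (s+4): 4 + j817 → |·| = √(4²+817²) = √667505 ≈ 817.01, ∠ = arctan(817/4) ≈ 89.72°
zero (s+446): 446 + j817 → |·| = √(446²+817²) = √866405 ≈ 930.81, ∠ = arctan(817/446) ≈ 61.37°
pole (s+20): 20 + j817 → |·| = √(20²+817²) = √667889 ≈ 817.24, ∠ = arctan(817/20) ≈ 88.60°
pole (s+712): 712 + j817 → |·| = √(712²+817²) = √1174433 ≈ 1083.7, ∠ = arctan(817/712) ≈ 48.93°
|G| = 10 · 7.6048e+05 / 8.8564e+05 ≈ 8.5868
Gain = 20 log₁₀(8.5868) ≈ 18.68 dB
∠G = 151.09° − 137.53° = 13.56°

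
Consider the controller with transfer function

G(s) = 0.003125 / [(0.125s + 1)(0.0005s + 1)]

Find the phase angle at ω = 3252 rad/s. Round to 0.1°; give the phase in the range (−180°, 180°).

At ω = 3252 rad/s:
pole (1 + j3252·0.125) = 1 + j406.5 → |·| ≈ 406.5, ∠ ≈ 89.86°
pole (1 + j3252·0.0005) = 1 + j1.626 → |·| ≈ 1.9089, ∠ ≈ 58.41°
∠G = (0°) − (89.86° + 58.41°) = -148.27°

-148.3°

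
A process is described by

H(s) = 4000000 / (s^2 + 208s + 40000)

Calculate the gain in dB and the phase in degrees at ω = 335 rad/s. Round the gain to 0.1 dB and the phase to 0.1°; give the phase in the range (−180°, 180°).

32.0 dB, -136.0°

At s = jω = j335:
quadratic: (j335)² + 208·j335 + 40000 = -72225 + j69680 → |·| ≈ 1.0036e+05, ∠ ≈ 136.03°
|H| = 4000000 / 1.0036e+05 ≈ 39.857
Gain = 20 log₁₀(39.857) ≈ 32.01 dB
∠H = 0.00° − 136.03° = -136.03°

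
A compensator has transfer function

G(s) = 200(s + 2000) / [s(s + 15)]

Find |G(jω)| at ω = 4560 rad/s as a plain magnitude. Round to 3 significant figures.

0.0479

At s = jω = j4560:
zero (s+2000): 2000 + j4560 → |·| = √(2000²+4560²) = √24793600 ≈ 4979.3, ∠ = arctan(4560/2000) ≈ 66.32°
pole (s+15): 15 + j4560 → |·| = √(15²+4560²) = √20793825 ≈ 4560, ∠ = arctan(4560/15) ≈ 89.81°
pole at origin: |s| = 4560, ∠ = 90.00° (in denominator)
|G| = 200 · 4979.3 / 2.0794e+07 ≈ 0.047892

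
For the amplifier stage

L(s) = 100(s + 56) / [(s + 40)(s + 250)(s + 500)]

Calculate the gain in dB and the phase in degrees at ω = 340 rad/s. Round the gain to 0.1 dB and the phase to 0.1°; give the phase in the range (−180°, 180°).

-68.1 dB, -90.5°

At s = jω = j340:
zero (s+56): 56 + j340 → |·| = √(56²+340²) = √118736 ≈ 344.58, ∠ = arctan(340/56) ≈ 80.65°
pole (s+40): 40 + j340 → |·| = √(40²+340²) = √117200 ≈ 342.34, ∠ = arctan(340/40) ≈ 83.29°
pole (s+250): 250 + j340 → |·| = √(250²+340²) = √178100 ≈ 422.02, ∠ = arctan(340/250) ≈ 53.67°
pole (s+500): 500 + j340 → |·| = √(500²+340²) = √365600 ≈ 604.65, ∠ = arctan(340/500) ≈ 34.22°
|L| = 100 · 344.58 / 8.7356e+07 ≈ 0.00039445
Gain = 20 log₁₀(0.00039445) ≈ -68.08 dB
∠L = 80.65° − 171.18° = -90.53°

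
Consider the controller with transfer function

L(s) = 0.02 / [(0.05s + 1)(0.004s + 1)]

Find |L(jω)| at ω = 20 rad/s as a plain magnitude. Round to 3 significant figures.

At ω = 20 rad/s:
pole (1 + j20·0.05) = 1 + j1 → |·| ≈ 1.4142, ∠ ≈ 45.00°
pole (1 + j20·0.004) = 1 + j0.08 → |·| ≈ 1.0032, ∠ ≈ 4.57°
|L| = 0.02 · 1 / (1.4142 · 1.0032) ≈ 0.014097

0.0141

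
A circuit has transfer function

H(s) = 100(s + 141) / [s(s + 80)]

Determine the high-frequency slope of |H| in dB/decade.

-20 dB/decade

Each pole contributes −20 dB/decade at high frequency; each zero contributes +20 dB/decade.
Net: 1 zero(s) − 2 pole(s) → -20 dB/decade.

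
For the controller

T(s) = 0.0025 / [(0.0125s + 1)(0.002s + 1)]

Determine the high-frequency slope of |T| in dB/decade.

-40 dB/decade

Each pole contributes −20 dB/decade at high frequency; each zero contributes +20 dB/decade.
Net: 0 zero(s) − 2 pole(s) → -40 dB/decade.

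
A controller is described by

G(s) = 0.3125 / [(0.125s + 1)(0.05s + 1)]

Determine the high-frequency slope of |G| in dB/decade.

-40 dB/decade

Each pole contributes −20 dB/decade at high frequency; each zero contributes +20 dB/decade.
Net: 0 zero(s) − 2 pole(s) → -40 dB/decade.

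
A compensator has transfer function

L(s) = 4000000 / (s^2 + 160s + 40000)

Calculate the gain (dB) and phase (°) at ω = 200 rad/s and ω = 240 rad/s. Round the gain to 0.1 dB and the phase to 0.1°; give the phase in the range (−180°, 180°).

ω = 200: 41.9 dB, -90.0°; ω = 240: 39.5 dB, -114.6°

At s = jω = j200:
quadratic: (j200)² + 160·j200 + 40000 = 0 + j32000 → |·| ≈ 32000, ∠ ≈ 90.00°
|L| = 4000000 / 32000 ≈ 125
Gain = 20 log₁₀(125) ≈ 41.94 dB
∠L = 0.00° − 90.00° = -90.00°

At s = jω = j240:
quadratic: (j240)² + 160·j240 + 40000 = -17600 + j38400 → |·| ≈ 42241, ∠ ≈ 114.62°
|L| = 4000000 / 42241 ≈ 94.695
Gain = 20 log₁₀(94.695) ≈ 39.53 dB
∠L = 0.00° − 114.62° = -114.62°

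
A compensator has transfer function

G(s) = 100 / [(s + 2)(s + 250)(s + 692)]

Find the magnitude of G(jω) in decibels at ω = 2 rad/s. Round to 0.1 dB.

-73.8 dB

At s = jω = j2:
pole (s+2): 2 + j2 → |·| = √(2²+2²) = √8 ≈ 2.8284, ∠ = arctan(2/2) ≈ 45.00°
pole (s+250): 250 + j2 → |·| = √(250²+2²) = √62504 ≈ 250.01, ∠ = arctan(2/250) ≈ 0.46°
pole (s+692): 692 + j2 → |·| = √(692²+2²) = √478868 ≈ 692, ∠ = arctan(2/692) ≈ 0.17°
|G| = 100 / 4.8933e+05 ≈ 0.00020436
Gain = 20 log₁₀(0.00020436) ≈ -73.79 dB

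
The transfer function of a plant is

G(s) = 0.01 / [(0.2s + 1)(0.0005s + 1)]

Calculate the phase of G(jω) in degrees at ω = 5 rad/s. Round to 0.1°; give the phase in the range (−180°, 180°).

-45.1°

At ω = 5 rad/s:
pole (1 + j5·0.2) = 1 + j1 → |·| ≈ 1.4142, ∠ ≈ 45.00°
pole (1 + j5·0.0005) = 1 + j0.0025 → |·| ≈ 1, ∠ ≈ 0.14°
∠G = (0°) − (45.00° + 0.14°) = -45.14°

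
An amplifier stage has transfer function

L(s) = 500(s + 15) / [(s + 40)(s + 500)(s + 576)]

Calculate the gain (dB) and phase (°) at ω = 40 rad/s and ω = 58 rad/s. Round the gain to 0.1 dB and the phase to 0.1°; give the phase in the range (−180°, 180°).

At s = jω = j40:
zero (s+15): 15 + j40 → |·| = √(15²+40²) = √1825 ≈ 42.72, ∠ = arctan(40/15) ≈ 69.44°
pole (s+40): 40 + j40 → |·| = √(40²+40²) = √3200 ≈ 56.569, ∠ = arctan(40/40) ≈ 45.00°
pole (s+500): 500 + j40 → |·| = √(500²+40²) = √251600 ≈ 501.6, ∠ = arctan(40/500) ≈ 4.57°
pole (s+576): 576 + j40 → |·| = √(576²+40²) = √333376 ≈ 577.39, ∠ = arctan(40/576) ≈ 3.97°
|L| = 500 · 42.72 / 1.6383e+07 ≈ 0.0013038
Gain = 20 log₁₀(0.0013038) ≈ -57.70 dB
∠L = 69.44° − 53.54° = 15.90°

At s = jω = j58:
zero (s+15): 15 + j58 → |·| = √(15²+58²) = √3589 ≈ 59.908, ∠ = arctan(58/15) ≈ 75.50°
pole (s+40): 40 + j58 → |·| = √(40²+58²) = √4964 ≈ 70.456, ∠ = arctan(58/40) ≈ 55.41°
pole (s+500): 500 + j58 → |·| = √(500²+58²) = √253364 ≈ 503.35, ∠ = arctan(58/500) ≈ 6.62°
pole (s+576): 576 + j58 → |·| = √(576²+58²) = √335140 ≈ 578.91, ∠ = arctan(58/576) ≈ 5.75°
|L| = 500 · 59.908 / 2.053e+07 ≈ 0.001459
Gain = 20 log₁₀(0.001459) ≈ -56.72 dB
∠L = 75.50° − 67.78° = 7.72°

ω = 40: -57.7 dB, 15.9°; ω = 58: -56.7 dB, 7.7°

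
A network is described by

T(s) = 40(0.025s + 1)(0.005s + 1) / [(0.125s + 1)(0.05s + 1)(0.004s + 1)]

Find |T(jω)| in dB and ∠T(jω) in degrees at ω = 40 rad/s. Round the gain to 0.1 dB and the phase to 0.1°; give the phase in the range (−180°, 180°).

14.0 dB, -94.9°

At ω = 40 rad/s:
zero (1 + j40·0.025) = 1 + j1 → |·| ≈ 1.4142, ∠ ≈ 45.00°
zero (1 + j40·0.005) = 1 + j0.2 → |·| ≈ 1.0198, ∠ ≈ 11.31°
pole (1 + j40·0.125) = 1 + j5 → |·| ≈ 5.099, ∠ ≈ 78.69°
pole (1 + j40·0.05) = 1 + j2 → |·| ≈ 2.2361, ∠ ≈ 63.43°
pole (1 + j40·0.004) = 1 + j0.16 → |·| ≈ 1.0127, ∠ ≈ 9.09°
|T| = 40 · 1.4142 · 1.0198 / (5.099 · 2.2361 · 1.0127) ≈ 4.9961
Gain = 20 log₁₀(4.9961) ≈ 13.97 dB
∠T = (45.00° + 11.31°) − (78.69° + 63.43° + 9.09°) = -94.90°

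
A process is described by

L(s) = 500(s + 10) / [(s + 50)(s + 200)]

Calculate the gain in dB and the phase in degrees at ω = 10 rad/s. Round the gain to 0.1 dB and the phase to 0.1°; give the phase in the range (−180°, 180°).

At s = jω = j10:
zero (s+10): 10 + j10 → |·| = √(10²+10²) = √200 ≈ 14.142, ∠ = arctan(10/10) ≈ 45.00°
pole (s+50): 50 + j10 → |·| = √(50²+10²) = √2600 ≈ 50.99, ∠ = arctan(10/50) ≈ 11.31°
pole (s+200): 200 + j10 → |·| = √(200²+10²) = √40100 ≈ 200.25, ∠ = arctan(10/200) ≈ 2.86°
|L| = 500 · 14.142 / 10211 ≈ 0.69249
Gain = 20 log₁₀(0.69249) ≈ -3.19 dB
∠L = 45.00° − 14.17° = 30.83°

-3.2 dB, 30.8°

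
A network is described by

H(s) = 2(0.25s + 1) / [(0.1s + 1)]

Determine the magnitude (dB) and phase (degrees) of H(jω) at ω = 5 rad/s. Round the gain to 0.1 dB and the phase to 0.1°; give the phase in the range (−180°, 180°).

At ω = 5 rad/s:
zero (1 + j5·0.25) = 1 + j1.25 → |·| ≈ 1.6008, ∠ ≈ 51.34°
pole (1 + j5·0.1) = 1 + j0.5 → |·| ≈ 1.118, ∠ ≈ 26.57°
|H| = 2 · 1.6008 / (1.118) ≈ 2.8637
Gain = 20 log₁₀(2.8637) ≈ 9.14 dB
∠H = (51.34°) − (26.57°) = 24.77°

9.1 dB, 24.8°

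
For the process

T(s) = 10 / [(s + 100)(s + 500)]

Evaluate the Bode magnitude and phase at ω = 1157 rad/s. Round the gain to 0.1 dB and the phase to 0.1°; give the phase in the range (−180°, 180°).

At s = jω = j1157:
pole (s+100): 100 + j1157 → |·| = √(100²+1157²) = √1348649 ≈ 1161.3, ∠ = arctan(1157/100) ≈ 85.06°
pole (s+500): 500 + j1157 → |·| = √(500²+1157²) = √1588649 ≈ 1260.4, ∠ = arctan(1157/500) ≈ 66.63°
|T| = 10 / 1.4637e+06 ≈ 6.832e-06
Gain = 20 log₁₀(6.832e-06) ≈ -103.31 dB
∠T = 0.00° − 151.69° = -151.69°

-103.3 dB, -151.7°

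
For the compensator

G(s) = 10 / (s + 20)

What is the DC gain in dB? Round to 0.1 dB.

G(0) = 10 / 20 = 0.5
20 log₁₀(0.5) ≈ -6.02 dB

-6.0 dB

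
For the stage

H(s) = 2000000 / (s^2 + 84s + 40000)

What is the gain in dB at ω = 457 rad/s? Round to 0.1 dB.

21.3 dB

At s = jω = j457:
quadratic: (j457)² + 84·j457 + 40000 = -168849 + j38388 → |·| ≈ 1.7316e+05, ∠ ≈ 167.19°
|H| = 2000000 / 1.7316e+05 ≈ 11.55
Gain = 20 log₁₀(11.55) ≈ 21.25 dB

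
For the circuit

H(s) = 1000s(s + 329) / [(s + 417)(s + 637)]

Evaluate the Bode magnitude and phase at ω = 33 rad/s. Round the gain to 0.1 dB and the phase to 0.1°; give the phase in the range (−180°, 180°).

32.2 dB, 88.2°

At s = jω = j33:
zero (s+329): 329 + j33 → |·| = √(329²+33²) = √109330 ≈ 330.65, ∠ = arctan(33/329) ≈ 5.73°
zero at origin: s = j33 → |·| = 33, ∠ = 90.00°
pole (s+417): 417 + j33 → |·| = √(417²+33²) = √174978 ≈ 418.3, ∠ = arctan(33/417) ≈ 4.52°
pole (s+637): 637 + j33 → |·| = √(637²+33²) = √406858 ≈ 637.85, ∠ = arctan(33/637) ≈ 2.97°
|H| = 1000 · 10911 / 2.6681e+05 ≈ 40.894
Gain = 20 log₁₀(40.894) ≈ 32.23 dB
∠H = 95.73° − 7.49° = 88.24°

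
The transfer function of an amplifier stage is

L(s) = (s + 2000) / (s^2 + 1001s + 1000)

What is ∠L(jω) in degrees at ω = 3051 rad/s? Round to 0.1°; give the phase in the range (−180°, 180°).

Substitute s = j3051:
Numerator: (j3051) + 2000 = 2000 + j3051
Denominator: (j3051)^2 + 1001(j3051) + 1000 = -9307601 + j3054051
|N| = √(2000² + 3051²) ≈ 3648.1, ∠N ≈ 56.75°
|D| = √(9307601² + 3054051²) ≈ 9.7958e+06, ∠D ≈ 161.83°
∠L = 56.75° − 161.83° = -105.08°

-105.1°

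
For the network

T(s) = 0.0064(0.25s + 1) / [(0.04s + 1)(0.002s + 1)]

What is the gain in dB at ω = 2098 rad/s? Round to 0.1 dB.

-40.7 dB

At ω = 2098 rad/s:
zero (1 + j2098·0.25) = 1 + j524.5 → |·| ≈ 524.5, ∠ ≈ 89.89°
pole (1 + j2098·0.04) = 1 + j83.92 → |·| ≈ 83.926, ∠ ≈ 89.32°
pole (1 + j2098·0.002) = 1 + j4.196 → |·| ≈ 4.3135, ∠ ≈ 76.60°
|T| = 0.0064 · 524.5 / (83.926 · 4.3135) ≈ 0.0092725
Gain = 20 log₁₀(0.0092725) ≈ -40.66 dB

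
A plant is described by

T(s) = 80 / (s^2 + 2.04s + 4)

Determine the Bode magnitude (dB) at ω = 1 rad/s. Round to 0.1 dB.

26.9 dB

At s = jω = j1:
quadratic: (j1)² + 2.04·j1 + 4 = 3 + j2.04 → |·| ≈ 3.6279, ∠ ≈ 34.22°
|T| = 80 / 3.6279 ≈ 22.051
Gain = 20 log₁₀(22.051) ≈ 26.87 dB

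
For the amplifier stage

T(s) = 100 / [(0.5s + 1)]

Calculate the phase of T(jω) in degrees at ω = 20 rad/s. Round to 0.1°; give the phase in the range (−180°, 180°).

-84.3°

At ω = 20 rad/s:
pole (1 + j20·0.5) = 1 + j10 → |·| ≈ 10.05, ∠ ≈ 84.29°
∠T = (0°) − (84.29°) = -84.29°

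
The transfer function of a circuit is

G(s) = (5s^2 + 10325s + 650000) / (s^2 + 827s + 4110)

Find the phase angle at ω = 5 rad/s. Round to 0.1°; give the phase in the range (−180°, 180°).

-40.8°

Substitute s = j5:
Numerator: 5(j5)^2 + 10325(j5) + 650000 = 649875 + j51625
Denominator: (j5)^2 + 827(j5) + 4110 = 4085 + j4135
|N| = √(649875² + 51625²) ≈ 6.5192e+05, ∠N ≈ 4.54°
|D| = √(4085² + 4135²) ≈ 5812.5, ∠D ≈ 45.35°
∠G = 4.54° − 45.35° = -40.81°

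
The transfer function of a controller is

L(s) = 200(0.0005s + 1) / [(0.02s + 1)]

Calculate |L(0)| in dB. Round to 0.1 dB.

L(0) = 200 · 1 / 1 = 200
20 log₁₀(200) ≈ 46.02 dB

46.0 dB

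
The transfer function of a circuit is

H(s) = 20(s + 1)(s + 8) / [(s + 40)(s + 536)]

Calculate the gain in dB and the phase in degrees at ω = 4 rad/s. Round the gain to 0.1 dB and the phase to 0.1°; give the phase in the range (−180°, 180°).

-29.3 dB, 96.4°

At s = jω = j4:
zero (s+1): 1 + j4 → |·| = √(1²+4²) = √17 ≈ 4.1231, ∠ = arctan(4/1) ≈ 75.96°
zero (s+8): 8 + j4 → |·| = √(8²+4²) = √80 ≈ 8.9443, ∠ = arctan(4/8) ≈ 26.57°
pole (s+40): 40 + j4 → |·| = √(40²+4²) = √1616 ≈ 40.2, ∠ = arctan(4/40) ≈ 5.71°
pole (s+536): 536 + j4 → |·| = √(536²+4²) = √287312 ≈ 536.01, ∠ = arctan(4/536) ≈ 0.43°
|H| = 20 · 36.878 / 21548 ≈ 0.034229
Gain = 20 log₁₀(0.034229) ≈ -29.31 dB
∠H = 102.53° − 6.14° = 96.39°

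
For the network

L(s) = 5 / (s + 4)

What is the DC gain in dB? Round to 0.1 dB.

L(0) = 5 / (4) = 1.25
20 log₁₀(1.25) ≈ 1.94 dB

1.9 dB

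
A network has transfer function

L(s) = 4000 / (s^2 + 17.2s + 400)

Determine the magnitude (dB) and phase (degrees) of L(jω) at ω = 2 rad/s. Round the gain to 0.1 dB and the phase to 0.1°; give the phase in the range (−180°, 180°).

20.1 dB, -5.0°

At s = jω = j2:
quadratic: (j2)² + 17.2·j2 + 400 = 396 + j34.4 → |·| ≈ 397.49, ∠ ≈ 4.96°
|L| = 4000 / 397.49 ≈ 10.063
Gain = 20 log₁₀(10.063) ≈ 20.05 dB
∠L = 0.00° − 4.96° = -4.96°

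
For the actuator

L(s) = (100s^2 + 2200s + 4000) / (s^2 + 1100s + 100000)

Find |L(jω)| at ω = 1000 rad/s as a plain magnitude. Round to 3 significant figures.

Substitute s = j1000:
Numerator: 100(j1000)^2 + 2200(j1000) + 4000 = -99996000 + j2200000
Denominator: (j1000)^2 + 1100(j1000) + 100000 = -900000 + j1100000
|N| = √(99996000² + 2200000²) ≈ 1.0002e+08, ∠N ≈ 178.74°
|D| = √(900000² + 1100000²) ≈ 1.4213e+06, ∠D ≈ 129.29°
|L| = 1.0002e+08 / 1.4213e+06 ≈ 70.372

70.4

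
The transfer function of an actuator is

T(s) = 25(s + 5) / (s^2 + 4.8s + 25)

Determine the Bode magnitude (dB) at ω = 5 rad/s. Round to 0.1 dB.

At s = jω = j5:
zero (s+5): 5 + j5 → |·| = √(5²+5²) = √50 ≈ 7.0711, ∠ = arctan(5/5) ≈ 45.00°
quadratic: (j5)² + 4.8·j5 + 25 = 0 + j24 → |·| ≈ 24, ∠ ≈ 90.00°
|T| = 25 · 7.0711 / 24 ≈ 7.3657
Gain = 20 log₁₀(7.3657) ≈ 17.34 dB

17.3 dB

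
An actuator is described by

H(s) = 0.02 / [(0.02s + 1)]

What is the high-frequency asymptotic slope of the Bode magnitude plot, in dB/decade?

-20 dB/decade

Each pole contributes −20 dB/decade at high frequency; each zero contributes +20 dB/decade.
Net: 0 zero(s) − 1 pole(s) → -20 dB/decade.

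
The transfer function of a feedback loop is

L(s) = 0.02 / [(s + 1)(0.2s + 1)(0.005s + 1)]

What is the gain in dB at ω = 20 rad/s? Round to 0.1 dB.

-72.4 dB

At ω = 20 rad/s:
pole (1 + j20·1) = 1 + j20 → |·| ≈ 20.025, ∠ ≈ 87.14°
pole (1 + j20·0.2) = 1 + j4 → |·| ≈ 4.1231, ∠ ≈ 75.96°
pole (1 + j20·0.005) = 1 + j0.1 → |·| ≈ 1.005, ∠ ≈ 5.71°
|L| = 0.02 · 1 / (20.025 · 4.1231 · 1.005) ≈ 0.00024103
Gain = 20 log₁₀(0.00024103) ≈ -72.36 dB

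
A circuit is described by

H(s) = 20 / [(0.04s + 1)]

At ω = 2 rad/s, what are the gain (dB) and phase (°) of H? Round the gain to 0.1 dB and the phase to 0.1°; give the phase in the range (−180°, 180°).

26.0 dB, -4.6°

At ω = 2 rad/s:
pole (1 + j2·0.04) = 1 + j0.08 → |·| ≈ 1.0032, ∠ ≈ 4.57°
|H| = 20 · 1 / (1.0032) ≈ 19.936
Gain = 20 log₁₀(19.936) ≈ 25.99 dB
∠H = (0°) − (4.57°) = -4.57°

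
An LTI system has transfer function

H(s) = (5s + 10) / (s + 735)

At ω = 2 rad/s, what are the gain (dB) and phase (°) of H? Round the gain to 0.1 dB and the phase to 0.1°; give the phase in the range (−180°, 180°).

Substitute s = j2:
Numerator: 5(j2) + 10 = 10 + j10
Denominator: (j2) + 735 = 735 + j2
|N| = √(10² + 10²) ≈ 14.142, ∠N ≈ 45.00°
|D| = √(735² + 2²) ≈ 735, ∠D ≈ 0.16°
|H| = 14.142 / 735 ≈ 0.019241
Gain = 20 log₁₀(0.019241) ≈ -34.32 dB
∠H = 45.00° − 0.16° = 44.84°

-34.3 dB, 44.8°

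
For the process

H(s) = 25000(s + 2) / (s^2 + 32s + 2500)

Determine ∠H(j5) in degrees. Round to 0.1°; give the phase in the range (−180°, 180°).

64.5°

At s = jω = j5:
zero (s+2): 2 + j5 → |·| = √(2²+5²) = √29 ≈ 5.3852, ∠ = arctan(5/2) ≈ 68.20°
quadratic: (j5)² + 32·j5 + 2500 = 2475 + j160 → |·| ≈ 2480.2, ∠ ≈ 3.70°
∠H = 68.20° − 3.70° = 64.50°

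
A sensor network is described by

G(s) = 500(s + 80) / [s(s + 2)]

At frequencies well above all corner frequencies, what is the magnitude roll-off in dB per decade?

Each pole contributes −20 dB/decade at high frequency; each zero contributes +20 dB/decade.
Net: 1 zero(s) − 2 pole(s) → -20 dB/decade.

-20 dB/decade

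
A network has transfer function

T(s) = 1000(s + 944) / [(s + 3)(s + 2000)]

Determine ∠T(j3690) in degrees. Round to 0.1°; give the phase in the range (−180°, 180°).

-75.8°

At s = jω = j3690:
zero (s+944): 944 + j3690 → |·| = √(944²+3690²) = √14507236 ≈ 3808.8, ∠ = arctan(3690/944) ≈ 75.65°
pole (s+3): 3 + j3690 → |·| = √(3²+3690²) = √13616109 ≈ 3690, ∠ = arctan(3690/3) ≈ 89.95°
pole (s+2000): 2000 + j3690 → |·| = √(2000²+3690²) = √17616100 ≈ 4197.2, ∠ = arctan(3690/2000) ≈ 61.54°
∠T = 75.65° − 151.49° = -75.84°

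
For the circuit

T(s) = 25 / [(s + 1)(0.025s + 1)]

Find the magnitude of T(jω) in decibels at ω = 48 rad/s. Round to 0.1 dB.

-9.5 dB

At ω = 48 rad/s:
pole (1 + j48·1) = 1 + j48 → |·| ≈ 48.01, ∠ ≈ 88.81°
pole (1 + j48·0.025) = 1 + j1.2 → |·| ≈ 1.562, ∠ ≈ 50.19°
|T| = 25 · 1 / (48.01 · 1.562) ≈ 0.33337
Gain = 20 log₁₀(0.33337) ≈ -9.54 dB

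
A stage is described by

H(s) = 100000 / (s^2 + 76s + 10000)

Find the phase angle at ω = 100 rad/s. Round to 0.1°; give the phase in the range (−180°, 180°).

At s = jω = j100:
quadratic: (j100)² + 76·j100 + 10000 = 0 + j7600 → |·| ≈ 7600, ∠ ≈ 90.00°
∠H = 0.00° − 90.00° = -90.00°

-90.0°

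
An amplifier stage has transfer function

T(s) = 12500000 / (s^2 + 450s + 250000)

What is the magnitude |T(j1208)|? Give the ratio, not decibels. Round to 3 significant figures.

At s = jω = j1208:
quadratic: (j1208)² + 450·j1208 + 250000 = -1209264 + j543600 → |·| ≈ 1.3258e+06, ∠ ≈ 155.79°
|T| = 12500000 / 1.3258e+06 ≈ 9.4283

9.43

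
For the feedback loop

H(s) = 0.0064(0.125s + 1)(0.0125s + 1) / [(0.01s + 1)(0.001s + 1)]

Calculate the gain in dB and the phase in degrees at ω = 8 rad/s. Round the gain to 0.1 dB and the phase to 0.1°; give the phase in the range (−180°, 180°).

-40.9 dB, 45.7°

At ω = 8 rad/s:
zero (1 + j8·0.125) = 1 + j1 → |·| ≈ 1.4142, ∠ ≈ 45.00°
zero (1 + j8·0.0125) = 1 + j0.1 → |·| ≈ 1.005, ∠ ≈ 5.71°
pole (1 + j8·0.01) = 1 + j0.08 → |·| ≈ 1.0032, ∠ ≈ 4.57°
pole (1 + j8·0.001) = 1 + j0.008 → |·| ≈ 1, ∠ ≈ 0.46°
|H| = 0.0064 · 1.4142 · 1.005 / (1.0032 · 1) ≈ 0.0090671
Gain = 20 log₁₀(0.0090671) ≈ -40.85 dB
∠H = (45.00° + 5.71°) − (4.57° + 0.46°) = 45.68°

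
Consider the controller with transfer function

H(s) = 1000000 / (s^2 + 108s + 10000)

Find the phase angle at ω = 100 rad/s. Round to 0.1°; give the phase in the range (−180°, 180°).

-90.0°

At s = jω = j100:
quadratic: (j100)² + 108·j100 + 10000 = 0 + j10800 → |·| ≈ 10800, ∠ ≈ 90.00°
∠H = 0.00° − 90.00° = -90.00°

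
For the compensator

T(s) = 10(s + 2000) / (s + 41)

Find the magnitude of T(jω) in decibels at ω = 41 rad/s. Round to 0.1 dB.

50.8 dB

At s = jω = j41:
zero (s+2000): 2000 + j41 → |·| = √(2000²+41²) = √4001681 ≈ 2000.4, ∠ = arctan(41/2000) ≈ 1.17°
pole (s+41): 41 + j41 → |·| = √(41²+41²) = √3362 ≈ 57.983, ∠ = arctan(41/41) ≈ 45.00°
|T| = 10 · 2000.4 / 57.983 ≈ 345
Gain = 20 log₁₀(345) ≈ 50.76 dB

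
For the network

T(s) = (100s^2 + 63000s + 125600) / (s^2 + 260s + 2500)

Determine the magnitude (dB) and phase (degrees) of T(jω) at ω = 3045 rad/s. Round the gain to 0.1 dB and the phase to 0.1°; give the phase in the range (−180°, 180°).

40.2 dB, -6.8°

Substitute s = j3045:
Numerator: 100(j3045)^2 + 63000(j3045) + 125600 = -927076900 + j191835000
Denominator: (j3045)^2 + 260(j3045) + 2500 = -9269525 + j791700
|N| = √(927076900² + 191835000²) ≈ 9.4672e+08, ∠N ≈ 168.31°
|D| = √(9269525² + 791700²) ≈ 9.3033e+06, ∠D ≈ 175.12°
|T| = 9.4672e+08 / 9.3033e+06 ≈ 101.76
Gain = 20 log₁₀(101.76) ≈ 40.15 dB
∠T = 168.31° − 175.12° = -6.81°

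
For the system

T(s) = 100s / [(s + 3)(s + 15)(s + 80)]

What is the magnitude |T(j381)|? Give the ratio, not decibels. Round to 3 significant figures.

0.000674

At s = jω = j381:
zero at origin: s = j381 → |·| = 381, ∠ = 90.00°
pole (s+3): 3 + j381 → |·| = √(3²+381²) = √145170 ≈ 381.01, ∠ = arctan(381/3) ≈ 89.55°
pole (s+15): 15 + j381 → |·| = √(15²+381²) = √145386 ≈ 381.3, ∠ = arctan(381/15) ≈ 87.75°
pole (s+80): 80 + j381 → |·| = √(80²+381²) = √151561 ≈ 389.31, ∠ = arctan(381/80) ≈ 78.14°
|T| = 100 · 381 / 5.6559e+07 ≈ 0.00067363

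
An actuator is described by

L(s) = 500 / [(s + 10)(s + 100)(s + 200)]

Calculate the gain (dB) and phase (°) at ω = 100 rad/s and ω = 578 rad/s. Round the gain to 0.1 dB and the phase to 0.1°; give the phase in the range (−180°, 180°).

At s = jω = j100:
pole (s+10): 10 + j100 → |·| = √(10²+100²) = √10100 ≈ 100.5, ∠ = arctan(100/10) ≈ 84.29°
pole (s+100): 100 + j100 → |·| = √(100²+100²) = √20000 ≈ 141.42, ∠ = arctan(100/100) ≈ 45.00°
pole (s+200): 200 + j100 → |·| = √(200²+100²) = √50000 ≈ 223.61, ∠ = arctan(100/200) ≈ 26.57°
|L| = 500 / 3.1781e+06 ≈ 0.00015733
Gain = 20 log₁₀(0.00015733) ≈ -76.06 dB
∠L = 0.00° − 155.86° = -155.86°

At s = jω = j578:
pole (s+10): 10 + j578 → |·| = √(10²+578²) = √334184 ≈ 578.09, ∠ = arctan(578/10) ≈ 89.01°
pole (s+100): 100 + j578 → |·| = √(100²+578²) = √344084 ≈ 586.59, ∠ = arctan(578/100) ≈ 80.18°
pole (s+200): 200 + j578 → |·| = √(200²+578²) = √374084 ≈ 611.62, ∠ = arctan(578/200) ≈ 70.91°
|L| = 500 / 2.074e+08 ≈ 2.4108e-06
Gain = 20 log₁₀(2.4108e-06) ≈ -112.36 dB
∠L = 0.00° − 240.10° = -240.10° ≡ 119.90° (principal value)

ω = 100: -76.1 dB, -155.9°; ω = 578: -112.4 dB, 119.9°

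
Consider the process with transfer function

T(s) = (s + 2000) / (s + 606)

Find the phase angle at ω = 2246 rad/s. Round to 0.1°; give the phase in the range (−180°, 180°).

-26.6°

Substitute s = j2246:
Numerator: (j2246) + 2000 = 2000 + j2246
Denominator: (j2246) + 606 = 606 + j2246
|N| = √(2000² + 2246²) ≈ 3007.4, ∠N ≈ 48.32°
|D| = √(606² + 2246²) ≈ 2326.3, ∠D ≈ 74.90°
∠T = 48.32° − 74.90° = -26.58°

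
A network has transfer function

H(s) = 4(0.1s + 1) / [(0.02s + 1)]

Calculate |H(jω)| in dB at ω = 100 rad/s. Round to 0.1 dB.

At ω = 100 rad/s:
zero (1 + j100·0.1) = 1 + j10 → |·| ≈ 10.05, ∠ ≈ 84.29°
pole (1 + j100·0.02) = 1 + j2 → |·| ≈ 2.2361, ∠ ≈ 63.43°
|H| = 4 · 10.05 / (2.2361) ≈ 17.978
Gain = 20 log₁₀(17.978) ≈ 25.09 dB

25.1 dB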